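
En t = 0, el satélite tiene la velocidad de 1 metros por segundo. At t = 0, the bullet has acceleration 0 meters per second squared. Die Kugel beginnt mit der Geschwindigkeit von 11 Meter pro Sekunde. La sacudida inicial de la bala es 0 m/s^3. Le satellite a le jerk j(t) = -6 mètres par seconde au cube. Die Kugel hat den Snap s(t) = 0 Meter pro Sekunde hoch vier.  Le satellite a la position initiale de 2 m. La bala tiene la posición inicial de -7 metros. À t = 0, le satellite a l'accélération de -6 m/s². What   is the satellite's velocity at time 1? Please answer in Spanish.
Debemos encontrar la antiderivada de nuestra ecuación de la sacudida j(t) = -6 2 veces. Tomando ∫j(t)dt y aplicando a(0) = -6, encontramos a(t) = -6·t - 6. Integrando la aceleración y usando la condición inicial v(0) = 1, obtenemos v(t) = -3·t^2 - 6·t + 1. Tenemos la velocidad v(t) = -3·t^2 - 6·t + 1. Sustituyendo t = 1: v(1) = -8.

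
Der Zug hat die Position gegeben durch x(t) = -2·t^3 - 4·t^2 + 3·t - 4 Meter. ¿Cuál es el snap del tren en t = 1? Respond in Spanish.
Debemos derivar nuestra ecuación de la posición x(t) = -2·t^3 - 4·t^2 + 3·t - 4 4 veces. La derivada de la posición da la velocidad: v(t) = -6·t^2 - 8·t + 3. Derivando la velocidad, obtenemos la aceleración: a(t) = -12·t - 8. La derivada de la aceleración da la sacudida: j(t) = -12. Derivando la sacudida, obtenemos el snap: s(t) = 0. Tenemos el snap s(t) = 0. Sustituyendo t = 1: s(1) = 0.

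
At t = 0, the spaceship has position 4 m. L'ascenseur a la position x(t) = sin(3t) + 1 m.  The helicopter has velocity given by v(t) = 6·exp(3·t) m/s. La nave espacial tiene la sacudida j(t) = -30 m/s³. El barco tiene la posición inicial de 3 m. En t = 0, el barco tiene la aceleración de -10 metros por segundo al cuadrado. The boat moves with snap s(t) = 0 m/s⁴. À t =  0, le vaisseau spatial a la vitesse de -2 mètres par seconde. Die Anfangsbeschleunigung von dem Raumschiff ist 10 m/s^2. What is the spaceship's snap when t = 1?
To solve this, we need to take 1 derivative of our jerk equation j(t) = -30. Taking d/dt of j(t), we find s(t) = 0. We have snap s(t) = 0. Substituting t = 1: s(1) = 0.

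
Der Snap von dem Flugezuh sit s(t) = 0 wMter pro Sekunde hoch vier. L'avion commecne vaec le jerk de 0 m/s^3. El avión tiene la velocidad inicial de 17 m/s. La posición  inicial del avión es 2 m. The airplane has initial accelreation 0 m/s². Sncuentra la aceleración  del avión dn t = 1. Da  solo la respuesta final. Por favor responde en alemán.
Bei t = 1, a = 0.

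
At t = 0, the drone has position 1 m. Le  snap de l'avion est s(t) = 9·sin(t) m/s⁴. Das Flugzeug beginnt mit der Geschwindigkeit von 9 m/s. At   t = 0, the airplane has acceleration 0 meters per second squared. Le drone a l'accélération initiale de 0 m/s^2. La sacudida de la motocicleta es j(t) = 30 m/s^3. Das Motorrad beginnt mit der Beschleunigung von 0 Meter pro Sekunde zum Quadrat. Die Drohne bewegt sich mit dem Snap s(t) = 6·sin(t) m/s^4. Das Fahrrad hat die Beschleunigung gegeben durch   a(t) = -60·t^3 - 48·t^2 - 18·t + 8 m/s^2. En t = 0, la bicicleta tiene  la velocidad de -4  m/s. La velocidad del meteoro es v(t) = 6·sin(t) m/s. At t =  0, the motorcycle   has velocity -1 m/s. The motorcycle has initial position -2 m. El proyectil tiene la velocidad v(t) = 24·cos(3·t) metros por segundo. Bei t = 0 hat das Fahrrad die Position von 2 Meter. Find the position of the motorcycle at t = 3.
Starting from jerk j(t) = 30, we take 3 integrals. Finding the antiderivative of j(t) and using a(0) = 0: a(t) = 30·t. Taking ∫a(t)dt and applying v(0) = -1, we find v(t) = 15·t^2 - 1. Taking ∫v(t)dt and applying x(0) = -2, we find x(t) = 5·t^3 - t - 2. From the given position equation x(t) = 5·t^3 - t - 2, we substitute t = 3 to get x = 130.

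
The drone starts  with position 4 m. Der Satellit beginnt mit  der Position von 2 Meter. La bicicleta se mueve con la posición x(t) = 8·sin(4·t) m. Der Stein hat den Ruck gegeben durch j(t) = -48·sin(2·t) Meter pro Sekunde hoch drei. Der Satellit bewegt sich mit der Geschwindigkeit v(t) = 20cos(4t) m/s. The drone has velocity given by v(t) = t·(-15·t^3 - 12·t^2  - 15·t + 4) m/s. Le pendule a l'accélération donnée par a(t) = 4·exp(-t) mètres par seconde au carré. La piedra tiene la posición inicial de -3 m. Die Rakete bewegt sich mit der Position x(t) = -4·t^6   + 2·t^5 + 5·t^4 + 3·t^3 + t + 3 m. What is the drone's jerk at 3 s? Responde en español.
Partiendo de la velocidad v(t) = t·(-15·t^3 - 12·t^2 - 15·t + 4), tomamos 2 derivadas. Derivando la velocidad, obtenemos la aceleración: a(t) = -15·t^3 - 12·t^2 + t·(-45·t^2 - 24·t - 15) - 15·t + 4. Tomando d/dt de a(t), encontramos j(t) = -90·t^2 + t·(-90·t - 24) - 48·t - 30. Usando j(t) = -90·t^2 + t·(-90·t - 24) - 48·t - 30 y sustituyendo t = 3, encontramos j = -1866.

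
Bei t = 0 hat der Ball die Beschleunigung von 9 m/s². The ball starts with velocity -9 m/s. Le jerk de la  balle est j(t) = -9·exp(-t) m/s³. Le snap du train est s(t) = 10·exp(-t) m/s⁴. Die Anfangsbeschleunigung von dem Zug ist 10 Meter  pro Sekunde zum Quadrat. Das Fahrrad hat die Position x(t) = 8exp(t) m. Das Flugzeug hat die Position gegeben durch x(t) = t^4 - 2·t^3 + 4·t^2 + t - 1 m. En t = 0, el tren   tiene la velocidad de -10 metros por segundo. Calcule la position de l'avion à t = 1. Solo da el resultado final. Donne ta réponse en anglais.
At t = 1, x = 3.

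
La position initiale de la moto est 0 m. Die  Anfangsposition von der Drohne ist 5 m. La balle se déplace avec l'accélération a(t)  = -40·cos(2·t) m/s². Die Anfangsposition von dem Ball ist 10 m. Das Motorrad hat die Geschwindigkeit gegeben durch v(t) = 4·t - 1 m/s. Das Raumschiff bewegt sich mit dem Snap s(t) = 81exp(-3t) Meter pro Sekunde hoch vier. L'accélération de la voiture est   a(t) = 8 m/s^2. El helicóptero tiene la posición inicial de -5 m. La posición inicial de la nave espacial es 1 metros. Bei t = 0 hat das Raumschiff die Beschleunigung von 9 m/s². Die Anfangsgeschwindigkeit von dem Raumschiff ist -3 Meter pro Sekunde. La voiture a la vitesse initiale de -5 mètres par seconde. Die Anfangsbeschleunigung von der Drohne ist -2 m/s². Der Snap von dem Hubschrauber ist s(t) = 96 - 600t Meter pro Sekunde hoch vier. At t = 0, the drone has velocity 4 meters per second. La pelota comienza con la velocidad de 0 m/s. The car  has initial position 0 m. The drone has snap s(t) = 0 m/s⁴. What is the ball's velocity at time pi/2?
Starting from acceleration a(t) = -40·cos(2·t), we take 1 antiderivative. Integrating acceleration and using the initial condition v(0) = 0, we get v(t) = -20·sin(2·t). Using v(t) = -20·sin(2·t) and substituting t = pi/2, we find v = 0.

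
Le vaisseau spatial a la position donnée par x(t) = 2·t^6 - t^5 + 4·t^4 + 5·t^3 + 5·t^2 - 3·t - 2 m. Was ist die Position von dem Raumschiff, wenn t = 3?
Wir haben die Position x(t) = 2·t^6 - t^5 + 4·t^4 + 5·t^3 + 5·t^2 - 3·t - 2. Durch Einsetzen von t = 3: x(3) = 1708.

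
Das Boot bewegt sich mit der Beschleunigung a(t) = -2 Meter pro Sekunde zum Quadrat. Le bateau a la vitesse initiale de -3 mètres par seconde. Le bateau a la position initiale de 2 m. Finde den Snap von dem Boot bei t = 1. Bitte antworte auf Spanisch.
Partiendo de la aceleración a(t) = -2, tomamos 2 derivadas. La derivada de la aceleración da la sacudida: j(t) = 0. Derivando la sacudida, obtenemos el snap: s(t) = 0. Usando s(t) = 0 y sustituyendo t = 1, encontramos s = 0.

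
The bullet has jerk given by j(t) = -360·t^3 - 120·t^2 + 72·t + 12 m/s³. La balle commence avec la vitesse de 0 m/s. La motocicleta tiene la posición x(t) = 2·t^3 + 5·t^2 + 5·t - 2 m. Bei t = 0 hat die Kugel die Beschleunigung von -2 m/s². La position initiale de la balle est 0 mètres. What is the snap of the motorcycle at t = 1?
Starting from position x(t) = 2·t^3 + 5·t^2 + 5·t - 2, we take 4 derivatives. Differentiating position, we get velocity: v(t) = 6·t^2 + 10·t + 5. Taking d/dt of v(t), we find a(t) = 12·t + 10. Taking d/dt of a(t), we find j(t) = 12. Taking d/dt of j(t), we find s(t) = 0. We have snap s(t) = 0. Substituting t = 1: s(1) = 0.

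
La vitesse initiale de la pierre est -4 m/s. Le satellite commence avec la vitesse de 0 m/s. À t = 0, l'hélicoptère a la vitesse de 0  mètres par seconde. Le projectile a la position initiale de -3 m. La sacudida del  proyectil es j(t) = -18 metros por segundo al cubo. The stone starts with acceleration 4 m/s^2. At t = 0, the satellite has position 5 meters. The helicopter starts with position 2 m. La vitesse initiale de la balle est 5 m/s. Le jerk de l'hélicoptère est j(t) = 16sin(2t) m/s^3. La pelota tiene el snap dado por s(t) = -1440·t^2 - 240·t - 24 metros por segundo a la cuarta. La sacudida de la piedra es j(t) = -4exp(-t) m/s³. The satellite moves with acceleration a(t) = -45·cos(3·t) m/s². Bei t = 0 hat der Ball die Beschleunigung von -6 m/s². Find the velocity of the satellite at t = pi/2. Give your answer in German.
Um dies zu lösen, müssen wir 1 Stammfunktion unserer Gleichung für die Beschleunigung a(t) = -45·cos(3·t) finden. Die Stammfunktion von der Beschleunigung, mit v(0) = 0, ergibt die Geschwindigkeit: v(t) = -15·sin(3·t). Wir haben die Geschwindigkeit v(t) = -15·sin(3·t). Durch Einsetzen von t = pi/2: v(pi/2) = 15.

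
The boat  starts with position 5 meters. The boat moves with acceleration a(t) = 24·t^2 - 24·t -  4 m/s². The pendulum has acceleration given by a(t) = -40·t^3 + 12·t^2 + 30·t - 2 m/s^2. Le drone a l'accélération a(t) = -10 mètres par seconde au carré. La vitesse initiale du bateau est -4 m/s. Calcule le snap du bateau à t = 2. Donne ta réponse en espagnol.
Para resolver esto, necesitamos tomar 2 derivadas de nuestra ecuación de la aceleración a(t) = 24·t^2 - 24·t - 4. La derivada de la aceleración da la sacudida: j(t) = 48·t - 24. Derivando la sacudida, obtenemos el snap: s(t) = 48. De la ecuación del snap s(t) = 48, sustituimos t = 2 para obtener s = 48.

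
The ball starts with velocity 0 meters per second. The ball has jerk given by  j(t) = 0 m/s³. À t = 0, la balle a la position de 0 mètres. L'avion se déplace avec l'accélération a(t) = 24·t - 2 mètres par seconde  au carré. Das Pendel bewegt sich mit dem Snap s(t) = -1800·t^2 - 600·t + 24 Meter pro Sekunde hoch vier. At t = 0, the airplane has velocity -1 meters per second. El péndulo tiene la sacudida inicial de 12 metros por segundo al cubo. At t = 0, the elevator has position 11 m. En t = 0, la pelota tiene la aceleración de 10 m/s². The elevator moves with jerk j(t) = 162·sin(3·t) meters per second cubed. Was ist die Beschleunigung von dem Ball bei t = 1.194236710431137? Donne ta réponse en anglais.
We must find the integral of our jerk equation j(t) = 0 1 time. The integral of jerk, with a(0) = 10, gives acceleration: a(t) = 10. We have acceleration a(t) = 10. Substituting t = 1.194236710431137: a(1.194236710431137) = 10.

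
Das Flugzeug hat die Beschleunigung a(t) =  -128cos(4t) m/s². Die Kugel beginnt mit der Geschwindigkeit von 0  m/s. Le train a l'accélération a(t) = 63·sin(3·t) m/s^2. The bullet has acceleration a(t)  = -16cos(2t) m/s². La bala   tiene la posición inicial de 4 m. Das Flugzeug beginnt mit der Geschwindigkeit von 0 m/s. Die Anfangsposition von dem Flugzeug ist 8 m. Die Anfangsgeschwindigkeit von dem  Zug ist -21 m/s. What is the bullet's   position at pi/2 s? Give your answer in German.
Um dies zu lösen, müssen wir 2 Stammfunktionen unserer Gleichung für die Beschleunigung a(t) = -16·cos(2·t) finden. Die Stammfunktion von der Beschleunigung, mit v(0) = 0, ergibt die Geschwindigkeit: v(t) = -8·sin(2·t). Das Integral von der Geschwindigkeit, mit x(0) = 4, ergibt die Position: x(t) = 4·cos(2·t). Mit x(t) = 4·cos(2·t) und Einsetzen von t = pi/2, finden wir x = -4.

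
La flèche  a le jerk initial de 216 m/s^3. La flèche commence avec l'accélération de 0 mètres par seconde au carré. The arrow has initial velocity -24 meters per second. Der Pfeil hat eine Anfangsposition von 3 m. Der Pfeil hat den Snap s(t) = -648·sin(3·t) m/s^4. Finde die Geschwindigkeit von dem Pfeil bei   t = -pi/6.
Um dies zu lösen, müssen wir 3 Stammfunktionen unserer Gleichung für den Snap s(t) = -648·sin(3·t) finden. Mit ∫s(t)dt und Anwendung von j(0) = 216, finden wir j(t) = 216·cos(3·t). Durch Integration von dem Ruck und Verwendung der Anfangsbedingung a(0) = 0, erhalten wir a(t) = 72·sin(3·t). Mit ∫a(t)dt und Anwendung von v(0) = -24, finden wir v(t) = -24·cos(3·t). Wir haben die Geschwindigkeit v(t) = -24·cos(3·t). Durch Einsetzen von t = -pi/6: v(-pi/6) = 0.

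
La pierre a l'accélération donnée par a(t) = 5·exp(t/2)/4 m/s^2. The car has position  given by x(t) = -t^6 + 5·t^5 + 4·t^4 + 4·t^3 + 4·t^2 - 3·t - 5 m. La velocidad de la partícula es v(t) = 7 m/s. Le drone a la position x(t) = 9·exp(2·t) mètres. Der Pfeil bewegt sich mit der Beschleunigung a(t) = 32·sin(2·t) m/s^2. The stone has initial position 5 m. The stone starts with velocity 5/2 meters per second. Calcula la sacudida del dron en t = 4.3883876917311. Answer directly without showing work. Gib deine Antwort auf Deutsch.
j(4.3883876917311) = 466699.799571223.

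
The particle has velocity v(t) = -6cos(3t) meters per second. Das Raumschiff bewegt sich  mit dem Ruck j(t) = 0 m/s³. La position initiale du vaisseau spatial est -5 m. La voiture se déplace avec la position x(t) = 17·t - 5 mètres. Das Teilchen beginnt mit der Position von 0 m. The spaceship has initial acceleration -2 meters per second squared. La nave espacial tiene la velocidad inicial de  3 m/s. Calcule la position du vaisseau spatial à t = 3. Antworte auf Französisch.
Pour résoudre ceci, nous devons prendre 3 primitives de notre équation du jerk j(t) = 0. En intégrant le jerk et en utilisant la condition initiale a(0) = -2, nous obtenons a(t) = -2. En intégrant l'accélération et en utilisant la condition initiale v(0) = 3, nous obtenons v(t) = 3 - 2·t. L'intégrale de la vitesse est la position. En utilisant x(0) = -5, nous obtenons x(t) = -t^2 + 3·t - 5. En utilisant x(t) = -t^2 + 3·t - 5 et en substituant t = 3, nous trouvons x = -5.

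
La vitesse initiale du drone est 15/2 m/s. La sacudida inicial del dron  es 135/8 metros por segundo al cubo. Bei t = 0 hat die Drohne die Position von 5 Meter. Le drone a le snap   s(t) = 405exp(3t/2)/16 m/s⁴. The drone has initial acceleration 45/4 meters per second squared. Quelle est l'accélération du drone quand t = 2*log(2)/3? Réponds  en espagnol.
Debemos encontrar la integral de nuestra ecuación del snap s(t) = 405·exp(3·t/2)/16 2 veces. Integrando el snap y usando la condición inicial j(0) = 135/8, obtenemos j(t) = 135·exp(3·t/2)/8. Integrando la sacudida y usando la condición inicial a(0) = 45/4, obtenemos a(t) = 45·exp(3·t/2)/4. Usando a(t) = 45·exp(3·t/2)/4 y sustituyendo t = 2*log(2)/3, encontramos a = 45/2.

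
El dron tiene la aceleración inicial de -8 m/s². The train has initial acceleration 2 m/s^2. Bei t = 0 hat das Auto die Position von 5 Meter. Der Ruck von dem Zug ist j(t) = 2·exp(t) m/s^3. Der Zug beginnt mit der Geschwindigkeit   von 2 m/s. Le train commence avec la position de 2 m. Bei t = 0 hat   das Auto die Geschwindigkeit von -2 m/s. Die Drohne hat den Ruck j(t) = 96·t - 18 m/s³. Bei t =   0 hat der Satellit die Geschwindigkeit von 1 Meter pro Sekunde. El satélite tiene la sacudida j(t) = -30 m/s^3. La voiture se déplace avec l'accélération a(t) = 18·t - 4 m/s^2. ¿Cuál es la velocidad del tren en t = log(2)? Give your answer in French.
Nous devons intégrer notre équation du jerk j(t) = 2·exp(t) 2 fois. En prenant ∫j(t)dt et en appliquant a(0) = 2, nous trouvons a(t) = 2·exp(t). En intégrant l'accélération et en utilisant la condition initiale v(0) = 2, nous obtenons v(t) = 2·exp(t). En utilisant v(t) = 2·exp(t) et en substituant t = log(2), nous trouvons v = 4.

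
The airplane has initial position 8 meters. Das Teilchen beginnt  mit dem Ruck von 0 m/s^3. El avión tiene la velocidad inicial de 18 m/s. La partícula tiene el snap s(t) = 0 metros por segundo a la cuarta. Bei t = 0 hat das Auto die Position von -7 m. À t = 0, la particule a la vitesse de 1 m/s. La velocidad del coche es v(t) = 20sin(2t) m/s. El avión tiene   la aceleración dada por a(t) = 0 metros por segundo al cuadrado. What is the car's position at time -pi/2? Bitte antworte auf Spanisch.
Partiendo de la velocidad v(t) = 20·sin(2·t), tomamos 1 antiderivada. Integrando la velocidad y usando la condición inicial x(0) = -7, obtenemos x(t) = 3 - 10·cos(2·t). De la ecuación de la posición x(t) = 3 - 10·cos(2·t), sustituimos t = -pi/2 para obtener x = 13.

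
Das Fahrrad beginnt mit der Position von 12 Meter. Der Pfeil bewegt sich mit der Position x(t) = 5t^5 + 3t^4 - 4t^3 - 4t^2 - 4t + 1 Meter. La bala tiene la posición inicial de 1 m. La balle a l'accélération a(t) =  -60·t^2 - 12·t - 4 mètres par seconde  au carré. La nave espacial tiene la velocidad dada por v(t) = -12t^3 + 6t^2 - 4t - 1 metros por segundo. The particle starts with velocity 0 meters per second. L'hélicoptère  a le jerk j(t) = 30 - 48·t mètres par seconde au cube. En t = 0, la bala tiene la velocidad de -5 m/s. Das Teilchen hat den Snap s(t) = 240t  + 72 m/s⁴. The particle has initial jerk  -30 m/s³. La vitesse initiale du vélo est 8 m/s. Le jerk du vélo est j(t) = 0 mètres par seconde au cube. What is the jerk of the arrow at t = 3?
Starting from position x(t) = 5·t^5 + 3·t^4 - 4·t^3 - 4·t^2 - 4·t + 1, we take 3 derivatives. The derivative of position gives velocity: v(t) = 25·t^4 + 12·t^3 - 12·t^2 - 8·t - 4. The derivative of velocity gives acceleration: a(t) = 100·t^3 + 36·t^2 - 24·t - 8. The derivative of acceleration gives jerk: j(t) = 300·t^2 + 72·t - 24. Using j(t) = 300·t^2 + 72·t - 24 and substituting t = 3, we find j = 2892.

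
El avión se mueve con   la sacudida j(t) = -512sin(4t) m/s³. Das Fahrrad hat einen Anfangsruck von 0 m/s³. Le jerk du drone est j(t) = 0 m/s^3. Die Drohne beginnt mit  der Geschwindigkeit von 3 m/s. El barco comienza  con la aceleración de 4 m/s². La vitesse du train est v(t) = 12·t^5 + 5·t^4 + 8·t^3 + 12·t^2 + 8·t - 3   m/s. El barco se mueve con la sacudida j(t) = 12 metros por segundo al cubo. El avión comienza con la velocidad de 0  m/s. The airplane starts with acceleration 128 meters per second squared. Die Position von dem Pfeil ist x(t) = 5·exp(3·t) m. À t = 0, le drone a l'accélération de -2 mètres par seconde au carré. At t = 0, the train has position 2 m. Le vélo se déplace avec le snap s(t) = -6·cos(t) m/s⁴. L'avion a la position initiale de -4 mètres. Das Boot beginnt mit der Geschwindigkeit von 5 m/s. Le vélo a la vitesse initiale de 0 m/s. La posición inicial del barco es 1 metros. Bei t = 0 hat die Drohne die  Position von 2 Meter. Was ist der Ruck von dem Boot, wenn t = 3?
Aus der Gleichung für den Ruck j(t) = 12, setzen wir t = 3 ein und erhalten j = 12.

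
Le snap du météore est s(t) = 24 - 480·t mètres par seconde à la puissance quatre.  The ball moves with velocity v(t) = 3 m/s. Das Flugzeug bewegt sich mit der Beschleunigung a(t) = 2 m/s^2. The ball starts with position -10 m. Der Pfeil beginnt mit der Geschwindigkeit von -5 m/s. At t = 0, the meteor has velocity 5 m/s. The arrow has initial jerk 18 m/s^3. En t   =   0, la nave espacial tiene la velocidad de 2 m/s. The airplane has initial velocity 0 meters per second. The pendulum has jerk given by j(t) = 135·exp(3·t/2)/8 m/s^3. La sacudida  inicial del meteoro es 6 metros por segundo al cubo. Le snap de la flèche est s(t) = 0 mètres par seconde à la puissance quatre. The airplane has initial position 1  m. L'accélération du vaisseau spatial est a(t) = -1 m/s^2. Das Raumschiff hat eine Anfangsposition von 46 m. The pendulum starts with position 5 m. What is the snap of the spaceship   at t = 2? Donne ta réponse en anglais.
To solve this, we need to take 2 derivatives of our acceleration equation a(t) = -1. Differentiating acceleration, we get jerk: j(t) = 0. Differentiating jerk, we get snap: s(t) = 0. Using s(t) = 0 and substituting t = 2, we find s = 0.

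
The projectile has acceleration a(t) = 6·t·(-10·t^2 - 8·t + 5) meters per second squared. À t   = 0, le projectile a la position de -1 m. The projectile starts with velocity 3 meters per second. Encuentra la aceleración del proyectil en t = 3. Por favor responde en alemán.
Wir haben die Beschleunigung a(t) = 6·t·(-10·t^2 - 8·t + 5). Durch Einsetzen von t = 3: a(3) = -1962.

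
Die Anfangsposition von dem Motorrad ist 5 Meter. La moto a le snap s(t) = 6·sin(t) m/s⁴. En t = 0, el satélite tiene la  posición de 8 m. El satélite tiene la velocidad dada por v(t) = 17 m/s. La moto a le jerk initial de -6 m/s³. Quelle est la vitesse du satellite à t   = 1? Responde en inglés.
Using v(t) = 17 and substituting t = 1, we find v = 17.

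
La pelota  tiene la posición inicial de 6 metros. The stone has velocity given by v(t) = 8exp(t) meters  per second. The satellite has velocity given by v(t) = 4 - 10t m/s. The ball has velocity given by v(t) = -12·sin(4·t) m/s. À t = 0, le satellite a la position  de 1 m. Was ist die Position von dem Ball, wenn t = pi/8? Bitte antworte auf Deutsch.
Ausgehend von der Geschwindigkeit v(t) = -12·sin(4·t), nehmen wir 1 Integral. Das Integral von der Geschwindigkeit, mit x(0) = 6, ergibt die Position: x(t) = 3·cos(4·t) + 3. Wir haben die Position x(t) = 3·cos(4·t) + 3. Durch Einsetzen von t = pi/8: x(pi/8) = 3.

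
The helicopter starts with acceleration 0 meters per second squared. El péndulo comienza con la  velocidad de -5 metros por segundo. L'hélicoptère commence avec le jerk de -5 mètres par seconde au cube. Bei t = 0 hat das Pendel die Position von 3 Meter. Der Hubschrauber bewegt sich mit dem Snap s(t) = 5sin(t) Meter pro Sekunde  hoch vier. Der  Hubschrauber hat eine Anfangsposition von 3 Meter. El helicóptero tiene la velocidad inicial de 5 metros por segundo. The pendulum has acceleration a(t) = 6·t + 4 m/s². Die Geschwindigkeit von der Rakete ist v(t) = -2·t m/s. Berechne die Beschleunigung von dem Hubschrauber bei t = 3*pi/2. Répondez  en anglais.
We need to integrate our snap equation s(t) = 5·sin(t) 2 times. The antiderivative of snap, with j(0) = -5, gives jerk: j(t) = -5·cos(t). Finding the integral of j(t) and using a(0) = 0: a(t) = -5·sin(t). Using a(t) = -5·sin(t) and substituting t = 3*pi/2, we find a = 5.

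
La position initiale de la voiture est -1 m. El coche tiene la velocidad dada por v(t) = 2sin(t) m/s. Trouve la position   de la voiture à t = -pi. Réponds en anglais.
To find the answer, we compute 1 integral of v(t) = 2·sin(t). Taking ∫v(t)dt and applying x(0) = -1, we find x(t) = 1 - 2·cos(t). Using x(t) = 1 - 2·cos(t) and substituting t = -pi, we find x = 3.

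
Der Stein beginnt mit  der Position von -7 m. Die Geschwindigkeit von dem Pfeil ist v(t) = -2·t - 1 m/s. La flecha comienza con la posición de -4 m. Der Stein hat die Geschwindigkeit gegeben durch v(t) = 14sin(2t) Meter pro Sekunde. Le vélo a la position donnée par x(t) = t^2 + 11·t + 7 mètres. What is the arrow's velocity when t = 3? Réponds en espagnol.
Tenemos la velocidad v(t) = -2·t - 1. Sustituyendo t = 3: v(3) = -7.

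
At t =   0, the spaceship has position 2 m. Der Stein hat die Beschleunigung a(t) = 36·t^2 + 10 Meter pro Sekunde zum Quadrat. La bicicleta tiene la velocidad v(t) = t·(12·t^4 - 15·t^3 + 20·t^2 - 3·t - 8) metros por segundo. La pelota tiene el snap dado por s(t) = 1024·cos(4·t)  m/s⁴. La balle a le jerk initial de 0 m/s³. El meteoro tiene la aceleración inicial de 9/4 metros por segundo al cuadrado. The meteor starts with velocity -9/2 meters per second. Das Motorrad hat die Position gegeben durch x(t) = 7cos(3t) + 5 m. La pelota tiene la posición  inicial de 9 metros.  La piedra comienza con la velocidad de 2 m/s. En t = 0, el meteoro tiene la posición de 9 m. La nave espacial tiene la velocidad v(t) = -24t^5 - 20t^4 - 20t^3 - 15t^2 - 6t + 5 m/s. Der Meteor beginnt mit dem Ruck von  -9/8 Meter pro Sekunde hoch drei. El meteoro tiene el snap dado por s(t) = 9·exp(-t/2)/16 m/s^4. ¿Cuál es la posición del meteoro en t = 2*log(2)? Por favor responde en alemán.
Ausgehend von dem Snap s(t) = 9·exp(-t/2)/16, nehmen wir 4 Integrale. Die Stammfunktion von dem Snap ist der Ruck. Mit j(0) = -9/8 erhalten wir j(t) = -9·exp(-t/2)/8. Die Stammfunktion von dem Ruck, mit a(0) = 9/4, ergibt die Beschleunigung: a(t) = 9·exp(-t/2)/4. Das Integral von der Beschleunigung, mit v(0) = -9/2, ergibt die Geschwindigkeit: v(t) = -9·exp(-t/2)/2. Das Integral von der Geschwindigkeit, mit x(0) = 9, ergibt die Position: x(t) = 9·exp(-t/2). Mit x(t) = 9·exp(-t/2) und Einsetzen von t = 2*log(2), finden wir x = 9/2.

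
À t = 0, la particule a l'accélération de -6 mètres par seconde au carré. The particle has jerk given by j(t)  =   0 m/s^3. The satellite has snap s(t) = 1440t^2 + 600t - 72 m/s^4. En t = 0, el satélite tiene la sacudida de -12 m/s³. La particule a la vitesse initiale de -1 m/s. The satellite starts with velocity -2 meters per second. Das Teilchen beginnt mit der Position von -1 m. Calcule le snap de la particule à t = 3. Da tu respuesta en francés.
Pour résoudre ceci, nous devons prendre 1 dérivée de notre équation du jerk j(t) = 0. En dérivant le jerk, nous obtenons le snap: s(t) = 0. De l'équation du snap s(t) = 0, nous substituons t = 3 pour obtenir s = 0.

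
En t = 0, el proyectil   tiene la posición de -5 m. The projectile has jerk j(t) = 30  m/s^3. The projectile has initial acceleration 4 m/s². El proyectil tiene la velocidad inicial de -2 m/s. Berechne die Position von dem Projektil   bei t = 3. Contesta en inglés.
We need to integrate our jerk equation j(t) = 30 3 times. The integral of jerk, with a(0) = 4, gives acceleration: a(t) = 30·t + 4. Integrating acceleration and using the initial condition v(0) = -2, we get v(t) = 15·t^2 + 4·t - 2. Taking ∫v(t)dt and applying x(0) = -5, we find x(t) = 5·t^3 + 2·t^2 - 2·t - 5. Using x(t) = 5·t^3 + 2·t^2 - 2·t - 5 and substituting t = 3, we find x = 142.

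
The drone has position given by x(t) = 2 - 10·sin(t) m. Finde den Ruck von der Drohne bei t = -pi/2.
Wir müssen unsere Gleichung für die Position x(t) = 2 - 10·sin(t) 3-mal ableiten. Die Ableitung von der Position ergibt die Geschwindigkeit: v(t) = -10·cos(t). Mit d/dt von v(t) finden wir a(t) = 10·sin(t). Durch Ableiten von der Beschleunigung erhalten wir den Ruck: j(t) = 10·cos(t). Mit j(t) = 10·cos(t) und Einsetzen von t = -pi/2, finden wir j = 0.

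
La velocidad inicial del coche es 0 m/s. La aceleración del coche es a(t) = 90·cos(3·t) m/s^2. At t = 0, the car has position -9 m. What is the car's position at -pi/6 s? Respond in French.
Nous devons intégrer notre équation de l'accélération a(t) = 90·cos(3·t) 2 fois. La primitive de l'accélération, avec v(0) = 0, donne la vitesse: v(t) = 30·sin(3·t). En intégrant la vitesse et en utilisant la condition initiale x(0) = -9, nous obtenons x(t) = 1 - 10·cos(3·t). En utilisant x(t) = 1 - 10·cos(3·t) et en substituant t = -pi/6, nous trouvons x = 1.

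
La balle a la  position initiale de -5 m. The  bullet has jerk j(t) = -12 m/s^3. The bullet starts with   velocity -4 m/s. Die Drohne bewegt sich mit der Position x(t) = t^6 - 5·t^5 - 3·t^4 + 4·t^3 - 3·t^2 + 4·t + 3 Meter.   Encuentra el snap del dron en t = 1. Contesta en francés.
Pour résoudre ceci, nous devons prendre 4 dérivées de notre équation de la position x(t) = t^6 - 5·t^5 - 3·t^4 + 4·t^3 - 3·t^2 + 4·t + 3. La dérivée de la position donne la vitesse: v(t) = 6·t^5 - 25·t^4 - 12·t^3 + 12·t^2 - 6·t + 4. En prenant d/dt de v(t), nous trouvons a(t) = 30·t^4 - 100·t^3 - 36·t^2 + 24·t - 6. La dérivée de l'accélération donne le jerk: j(t) = 120·t^3 - 300·t^2 - 72·t + 24. La dérivée du jerk donne le snap: s(t) = 360·t^2 - 600·t - 72. De l'équation du snap s(t) = 360·t^2 - 600·t - 72, nous substituons t = 1 pour obtenir s = -312.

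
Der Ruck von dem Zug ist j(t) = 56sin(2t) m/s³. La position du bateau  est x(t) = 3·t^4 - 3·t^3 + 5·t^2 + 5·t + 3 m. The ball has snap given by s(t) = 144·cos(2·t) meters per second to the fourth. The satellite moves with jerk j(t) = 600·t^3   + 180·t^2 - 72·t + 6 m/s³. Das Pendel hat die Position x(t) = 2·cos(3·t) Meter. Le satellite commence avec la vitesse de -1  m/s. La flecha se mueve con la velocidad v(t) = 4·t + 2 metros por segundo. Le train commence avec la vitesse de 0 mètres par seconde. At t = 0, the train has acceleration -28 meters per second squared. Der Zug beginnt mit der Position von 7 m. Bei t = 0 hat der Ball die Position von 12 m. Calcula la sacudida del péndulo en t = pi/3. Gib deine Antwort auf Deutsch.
Wir müssen unsere Gleichung für die Position x(t) = 2·cos(3·t) 3-mal ableiten. Die Ableitung von der Position ergibt die Geschwindigkeit: v(t) = -6·sin(3·t). Mit d/dt von v(t) finden wir a(t) = -18·cos(3·t). Mit d/dt von a(t) finden wir j(t) = 54·sin(3·t). Aus der Gleichung für den Ruck j(t) = 54·sin(3·t), setzen wir t = pi/3 ein und erhalten j = 0.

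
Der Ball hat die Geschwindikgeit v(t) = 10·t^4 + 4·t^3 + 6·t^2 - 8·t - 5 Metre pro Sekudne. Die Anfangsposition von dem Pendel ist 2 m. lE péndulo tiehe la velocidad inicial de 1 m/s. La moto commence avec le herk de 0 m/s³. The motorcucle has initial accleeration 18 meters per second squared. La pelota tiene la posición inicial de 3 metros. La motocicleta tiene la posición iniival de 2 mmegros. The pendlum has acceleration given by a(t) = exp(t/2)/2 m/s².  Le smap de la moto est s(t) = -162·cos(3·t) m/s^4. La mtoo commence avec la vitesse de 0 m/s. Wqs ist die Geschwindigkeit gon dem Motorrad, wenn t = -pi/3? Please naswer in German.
Um dies zu lösen, müssen wir 3 Stammfunktionen unserer Gleichung für den Snap s(t) = -162·cos(3·t) finden. Die Stammfunktion von dem Snap ist der Ruck. Mit j(0) = 0 erhalten wir j(t) = -54·sin(3·t). Durch Integration von dem Ruck und Verwendung der Anfangsbedingung a(0) = 18, erhalten wir a(t) = 18·cos(3·t). Die Stammfunktion von der Beschleunigung, mit v(0) = 0, ergibt die Geschwindigkeit: v(t) = 6·sin(3·t). Aus der Gleichung für die Geschwindigkeit v(t) = 6·sin(3·t), setzen wir t = -pi/3 ein und erhalten v = 0.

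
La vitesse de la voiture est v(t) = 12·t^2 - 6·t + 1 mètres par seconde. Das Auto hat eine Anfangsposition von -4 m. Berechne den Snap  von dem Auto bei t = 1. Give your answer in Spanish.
Para resolver esto, necesitamos tomar 3 derivadas de nuestra ecuación de la velocidad v(t) = 12·t^2 - 6·t + 1. Tomando d/dt de v(t), encontramos a(t) = 24·t - 6. La derivada de la aceleración da la sacudida: j(t) = 24. La derivada de la sacudida da el snap: s(t) = 0. De la ecuación del snap s(t) = 0, sustituimos t = 1 para obtener s = 0.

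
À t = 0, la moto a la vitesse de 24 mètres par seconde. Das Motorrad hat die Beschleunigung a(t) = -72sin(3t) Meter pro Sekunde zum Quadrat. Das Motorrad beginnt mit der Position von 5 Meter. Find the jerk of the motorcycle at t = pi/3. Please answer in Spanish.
Debemos derivar nuestra ecuación de la aceleración a(t) = -72·sin(3·t) 1 vez. Derivando la aceleración, obtenemos la sacudida: j(t) = -216·cos(3·t). Usando j(t) = -216·cos(3·t) y sustituyendo t = pi/3, encontramos j = 216.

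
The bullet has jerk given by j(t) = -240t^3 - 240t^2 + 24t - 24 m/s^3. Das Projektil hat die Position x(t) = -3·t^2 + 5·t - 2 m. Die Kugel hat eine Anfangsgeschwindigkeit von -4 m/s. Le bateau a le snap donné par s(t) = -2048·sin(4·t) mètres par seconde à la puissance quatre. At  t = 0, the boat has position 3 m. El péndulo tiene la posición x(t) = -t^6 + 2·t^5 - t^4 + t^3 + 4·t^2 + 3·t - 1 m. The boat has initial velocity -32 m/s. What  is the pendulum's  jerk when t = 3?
We must differentiate our position equation x(t) = -t^6 + 2·t^5 - t^4 + t^3 + 4·t^2 + 3·t - 1 3 times. Taking d/dt of x(t), we find v(t) = -6·t^5 + 10·t^4 - 4·t^3 + 3·t^2 + 8·t + 3. The derivative of velocity gives acceleration: a(t) = -30·t^4 + 40·t^3 - 12·t^2 + 6·t + 8. Taking d/dt of a(t), we find j(t) = -120·t^3 + 120·t^2 - 24·t + 6. We have jerk j(t) = -120·t^3 + 120·t^2 - 24·t + 6. Substituting t = 3: j(3) = -2226.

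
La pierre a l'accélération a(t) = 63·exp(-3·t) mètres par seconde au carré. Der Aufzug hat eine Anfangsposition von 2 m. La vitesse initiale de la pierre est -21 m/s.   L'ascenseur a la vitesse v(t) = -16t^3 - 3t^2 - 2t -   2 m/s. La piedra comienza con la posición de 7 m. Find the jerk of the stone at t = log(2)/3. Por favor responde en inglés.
To solve this, we need to take 1 derivative of our acceleration equation a(t) = 63·exp(-3·t). Taking d/dt of a(t), we find j(t) = -189·exp(-3·t). From the given jerk equation j(t) = -189·exp(-3·t), we substitute t = log(2)/3 to get j = -189/2.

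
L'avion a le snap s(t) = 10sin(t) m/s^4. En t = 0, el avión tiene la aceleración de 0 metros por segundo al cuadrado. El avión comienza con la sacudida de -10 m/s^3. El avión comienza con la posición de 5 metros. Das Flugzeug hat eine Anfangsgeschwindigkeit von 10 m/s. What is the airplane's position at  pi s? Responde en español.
Para resolver esto, necesitamos tomar 4 integrales de nuestra ecuación del snap s(t) = 10·sin(t). Tomando ∫s(t)dt y aplicando j(0) = -10, encontramos j(t) = -10·cos(t). La integral de la sacudida, con a(0) = 0, da la aceleración: a(t) = -10·sin(t). La antiderivada de la aceleración es la velocidad. Usando v(0) = 10, obtenemos v(t) = 10·cos(t). La integral de la velocidad es la posición. Usando x(0) = 5, obtenemos x(t) = 10·sin(t) + 5. De la ecuación de la posición x(t) = 10·sin(t) + 5, sustituimos t = pi para obtener x = 5.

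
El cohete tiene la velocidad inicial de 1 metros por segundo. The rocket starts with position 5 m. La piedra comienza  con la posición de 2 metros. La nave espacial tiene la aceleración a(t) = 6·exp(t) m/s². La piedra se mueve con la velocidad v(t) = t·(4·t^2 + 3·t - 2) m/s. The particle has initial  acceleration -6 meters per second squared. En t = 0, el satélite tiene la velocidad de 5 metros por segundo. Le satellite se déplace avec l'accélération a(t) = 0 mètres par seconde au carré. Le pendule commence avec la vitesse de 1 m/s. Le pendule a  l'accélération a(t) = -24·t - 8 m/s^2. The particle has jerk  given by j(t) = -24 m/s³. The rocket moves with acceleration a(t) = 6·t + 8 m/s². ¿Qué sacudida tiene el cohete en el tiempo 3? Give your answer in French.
Nous devons dériver notre équation de l'accélération a(t) = 6·t + 8 1 fois. La dérivée de l'accélération donne le jerk: j(t) = 6. Nous avons le jerk j(t) = 6. En substituant t = 3: j(3) = 6.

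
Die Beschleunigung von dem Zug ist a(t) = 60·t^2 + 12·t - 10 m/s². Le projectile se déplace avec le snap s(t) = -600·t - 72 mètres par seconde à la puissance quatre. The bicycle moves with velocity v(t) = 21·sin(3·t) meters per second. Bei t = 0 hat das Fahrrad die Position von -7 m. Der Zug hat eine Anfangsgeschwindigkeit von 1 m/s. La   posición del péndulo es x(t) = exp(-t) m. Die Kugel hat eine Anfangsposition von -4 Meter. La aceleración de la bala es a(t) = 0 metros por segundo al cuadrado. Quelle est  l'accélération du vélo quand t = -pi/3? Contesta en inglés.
We must differentiate our velocity equation v(t) = 21·sin(3·t) 1 time. Differentiating velocity, we get acceleration: a(t) = 63·cos(3·t). Using a(t) = 63·cos(3·t) and substituting t = -pi/3, we find a = -63.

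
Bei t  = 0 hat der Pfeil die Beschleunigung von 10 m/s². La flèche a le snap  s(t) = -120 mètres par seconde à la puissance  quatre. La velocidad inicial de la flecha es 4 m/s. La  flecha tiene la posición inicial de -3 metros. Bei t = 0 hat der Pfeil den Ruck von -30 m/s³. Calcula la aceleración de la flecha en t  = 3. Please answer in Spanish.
Necesitamos integrar nuestra ecuación del snap s(t) = -120 2 veces. Tomando ∫s(t)dt y aplicando j(0) = -30, encontramos j(t) = -120·t - 30. Tomando ∫j(t)dt y aplicando a(0) = 10, encontramos a(t) = -60·t^2 - 30·t + 10. Tenemos la aceleración a(t) = -60·t^2 - 30·t + 10. Sustituyendo t = 3: a(3) = -620.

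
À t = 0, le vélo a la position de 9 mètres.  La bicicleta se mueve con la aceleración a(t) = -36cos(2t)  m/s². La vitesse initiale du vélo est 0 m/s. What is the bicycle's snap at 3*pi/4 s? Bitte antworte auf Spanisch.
Para resolver esto, necesitamos tomar 2 derivadas de nuestra ecuación de la aceleración a(t) = -36·cos(2·t). La derivada de la aceleración da la sacudida: j(t) = 72·sin(2·t). Derivando la sacudida, obtenemos el snap: s(t) = 144·cos(2·t). De la ecuación del snap s(t) = 144·cos(2·t), sustituimos t = 3*pi/4 para obtener s = 0.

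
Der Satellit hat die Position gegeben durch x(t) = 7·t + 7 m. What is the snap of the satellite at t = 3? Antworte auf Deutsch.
Um dies zu lösen, müssen wir 4 Ableitungen unserer Gleichung für die Position x(t) = 7·t + 7 nehmen. Durch Ableiten von der Position erhalten wir die Geschwindigkeit: v(t) = 7. Die Ableitung von der Geschwindigkeit ergibt die Beschleunigung: a(t) = 0. Die Ableitung von der Beschleunigung ergibt den Ruck: j(t) = 0. Mit d/dt von j(t) finden wir s(t) = 0. Wir haben den Snap s(t) = 0. Durch Einsetzen von t = 3: s(3) = 0.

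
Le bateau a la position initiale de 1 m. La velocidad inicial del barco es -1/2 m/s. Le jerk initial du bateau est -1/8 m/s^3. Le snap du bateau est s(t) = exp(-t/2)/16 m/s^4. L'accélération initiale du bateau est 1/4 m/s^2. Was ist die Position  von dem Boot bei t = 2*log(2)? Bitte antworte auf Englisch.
Starting from snap s(t) = exp(-t/2)/16, we take 4 antiderivatives. The integral of snap is jerk. Using j(0) = -1/8, we get j(t) = -exp(-t/2)/8. Finding the antiderivative of j(t) and using a(0) = 1/4: a(t) = exp(-t/2)/4. The integral of acceleration, with v(0) = -1/2, gives velocity: v(t) = -exp(-t/2)/2. Integrating velocity and using the initial condition x(0) = 1, we get x(t) = exp(-t/2). We have position x(t) = exp(-t/2). Substituting t = 2*log(2): x(2*log(2)) = 1/2.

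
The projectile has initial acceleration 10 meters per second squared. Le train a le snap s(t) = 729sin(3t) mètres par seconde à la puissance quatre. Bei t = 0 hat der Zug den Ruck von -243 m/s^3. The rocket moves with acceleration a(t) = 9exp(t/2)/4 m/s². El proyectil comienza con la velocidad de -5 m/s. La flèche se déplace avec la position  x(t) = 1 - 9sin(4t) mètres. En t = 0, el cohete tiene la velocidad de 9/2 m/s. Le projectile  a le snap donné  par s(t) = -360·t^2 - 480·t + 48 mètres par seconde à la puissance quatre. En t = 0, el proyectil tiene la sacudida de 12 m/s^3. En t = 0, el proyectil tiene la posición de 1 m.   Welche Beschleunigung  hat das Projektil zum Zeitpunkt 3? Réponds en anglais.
We need to integrate our snap equation s(t) = -360·t^2 - 480·t + 48 2 times. Finding the antiderivative of s(t) and using j(0) = 12: j(t) = -120·t^3 - 240·t^2 + 48·t + 12. The integral of jerk is acceleration. Using a(0) = 10, we get a(t) = -30·t^4 - 80·t^3 + 24·t^2 + 12·t + 10. From the given acceleration equation a(t) = -30·t^4 - 80·t^3 + 24·t^2 + 12·t + 10, we substitute t = 3 to get a = -4328.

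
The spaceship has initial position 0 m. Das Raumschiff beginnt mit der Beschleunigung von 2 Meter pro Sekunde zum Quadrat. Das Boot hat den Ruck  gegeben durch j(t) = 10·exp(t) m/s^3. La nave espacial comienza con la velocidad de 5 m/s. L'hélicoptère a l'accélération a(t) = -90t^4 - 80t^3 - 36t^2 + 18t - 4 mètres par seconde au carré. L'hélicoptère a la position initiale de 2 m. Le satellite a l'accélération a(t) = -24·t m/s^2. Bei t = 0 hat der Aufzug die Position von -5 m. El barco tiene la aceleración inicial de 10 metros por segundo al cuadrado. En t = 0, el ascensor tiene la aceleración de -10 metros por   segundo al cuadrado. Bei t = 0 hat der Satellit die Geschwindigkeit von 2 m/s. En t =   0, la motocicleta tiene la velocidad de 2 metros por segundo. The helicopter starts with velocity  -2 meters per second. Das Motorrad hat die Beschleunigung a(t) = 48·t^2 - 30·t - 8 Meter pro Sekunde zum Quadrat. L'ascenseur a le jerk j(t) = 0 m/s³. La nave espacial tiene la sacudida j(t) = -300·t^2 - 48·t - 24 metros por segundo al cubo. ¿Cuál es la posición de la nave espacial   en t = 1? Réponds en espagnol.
Para resolver esto, necesitamos tomar 3 antiderivadas de nuestra ecuación de la sacudida j(t) = -300·t^2 - 48·t - 24. Integrando la sacudida y usando la condición inicial a(0) = 2, obtenemos a(t) = -100·t^3 - 24·t^2 - 24·t + 2. Tomando ∫a(t)dt y aplicando v(0) = 5, encontramos v(t) = -25·t^4 - 8·t^3 - 12·t^2 + 2·t + 5. La antiderivada de la velocidad, con x(0) = 0, da la posición: x(t) = -5·t^5 - 2·t^4 - 4·t^3 + t^2 + 5·t. Tenemos la posición x(t) = -5·t^5 - 2·t^4 - 4·t^3 + t^2 + 5·t. Sustituyendo t = 1: x(1) = -5.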